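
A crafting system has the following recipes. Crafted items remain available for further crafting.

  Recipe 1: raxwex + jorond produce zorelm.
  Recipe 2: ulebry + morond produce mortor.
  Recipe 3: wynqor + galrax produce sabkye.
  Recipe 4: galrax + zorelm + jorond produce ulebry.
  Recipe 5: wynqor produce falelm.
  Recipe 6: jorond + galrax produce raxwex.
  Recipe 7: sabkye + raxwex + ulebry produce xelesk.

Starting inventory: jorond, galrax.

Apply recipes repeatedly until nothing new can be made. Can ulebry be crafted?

Yes

jorond + galrax → raxwex (Recipe 6).
Using Recipe 1, raxwex and jorond make zorelm.
Using Recipe 4, galrax, zorelm, and jorond make ulebry.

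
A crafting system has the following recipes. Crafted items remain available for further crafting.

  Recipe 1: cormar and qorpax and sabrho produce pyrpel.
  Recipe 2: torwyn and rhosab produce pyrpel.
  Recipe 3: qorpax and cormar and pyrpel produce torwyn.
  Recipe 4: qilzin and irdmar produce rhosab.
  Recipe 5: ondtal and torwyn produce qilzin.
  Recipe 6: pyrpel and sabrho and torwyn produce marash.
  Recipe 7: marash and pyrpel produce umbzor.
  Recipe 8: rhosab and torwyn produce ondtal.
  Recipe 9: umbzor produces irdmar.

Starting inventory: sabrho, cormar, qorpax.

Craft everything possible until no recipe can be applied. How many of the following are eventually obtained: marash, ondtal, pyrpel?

Using Recipe 1, cormar, qorpax, and sabrho make pyrpel.
qorpax and cormar and pyrpel → torwyn (Recipe 3).
pyrpel and sabrho and torwyn → marash (Recipe 6).
marash: reached.
ondtal would need rhosab and torwyn (Recipe 8), but rhosab is never obtained.
pyrpel: reached.
Reached: marash and pyrpel — 2 of the 3.

2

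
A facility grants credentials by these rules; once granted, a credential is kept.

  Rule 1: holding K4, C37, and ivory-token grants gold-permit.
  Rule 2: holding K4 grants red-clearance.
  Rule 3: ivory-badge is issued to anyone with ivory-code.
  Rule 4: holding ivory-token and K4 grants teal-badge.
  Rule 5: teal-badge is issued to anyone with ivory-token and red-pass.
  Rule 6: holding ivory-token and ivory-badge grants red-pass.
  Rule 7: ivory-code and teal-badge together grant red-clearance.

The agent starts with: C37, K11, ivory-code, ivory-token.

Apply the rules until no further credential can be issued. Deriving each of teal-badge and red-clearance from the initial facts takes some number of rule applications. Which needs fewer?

teal-badge: Holding ivory-code grants ivory-badge (Rule 3). Holding ivory-token and ivory-badge grants red-pass (Rule 6). Holding ivory-token and red-pass grants teal-badge (Rule 5). [3 rule applications]
red-clearance: Holding ivory-code grants ivory-badge (Rule 3). Holding ivory-token and ivory-badge grants red-pass (Rule 6). Holding ivory-token and red-pass grants teal-badge (Rule 5). Holding ivory-code and teal-badge grants red-clearance (Rule 7). [4 rule applications]
teal-badge needs fewer.

teal-badge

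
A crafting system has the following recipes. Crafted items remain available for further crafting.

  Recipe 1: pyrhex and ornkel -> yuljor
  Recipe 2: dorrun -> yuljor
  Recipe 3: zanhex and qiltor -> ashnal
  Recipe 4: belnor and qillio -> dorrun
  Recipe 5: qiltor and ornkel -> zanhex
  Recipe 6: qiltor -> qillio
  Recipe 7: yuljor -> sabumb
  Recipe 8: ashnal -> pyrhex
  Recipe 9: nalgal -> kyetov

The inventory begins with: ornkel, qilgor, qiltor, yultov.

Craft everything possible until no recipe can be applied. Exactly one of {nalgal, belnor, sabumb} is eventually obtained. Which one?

Using Recipe 5, qiltor and ornkel make zanhex.
Using Recipe 3, zanhex and qiltor make ashnal.
ashnal -> pyrhex (Recipe 8).
Using Recipe 1, pyrhex and ornkel make yuljor.
yuljor -> sabumb (Recipe 7).
No rule produces belnor, and it is not given. No rule produces nalgal, and it is not given.

sabumb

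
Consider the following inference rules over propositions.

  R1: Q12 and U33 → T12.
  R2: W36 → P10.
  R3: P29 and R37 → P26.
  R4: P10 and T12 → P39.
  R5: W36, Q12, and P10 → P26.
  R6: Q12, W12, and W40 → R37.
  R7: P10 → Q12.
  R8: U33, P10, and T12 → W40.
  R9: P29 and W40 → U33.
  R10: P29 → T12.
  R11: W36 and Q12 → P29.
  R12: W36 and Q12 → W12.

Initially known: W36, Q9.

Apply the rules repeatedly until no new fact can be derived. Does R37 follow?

No

R37 would need Q12, W12, and W40 (R6), but W40 is never established.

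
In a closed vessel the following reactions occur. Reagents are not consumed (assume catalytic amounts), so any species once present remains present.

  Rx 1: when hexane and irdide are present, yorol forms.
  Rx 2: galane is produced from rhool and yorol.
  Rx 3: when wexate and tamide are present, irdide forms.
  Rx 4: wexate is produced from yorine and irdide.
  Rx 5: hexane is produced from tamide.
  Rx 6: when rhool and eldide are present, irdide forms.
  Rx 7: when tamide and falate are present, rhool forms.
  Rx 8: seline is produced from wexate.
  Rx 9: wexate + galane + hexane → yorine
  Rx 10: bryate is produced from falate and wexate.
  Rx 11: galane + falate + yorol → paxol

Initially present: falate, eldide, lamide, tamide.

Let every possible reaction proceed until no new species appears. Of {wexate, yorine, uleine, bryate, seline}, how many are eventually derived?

0

wexate would need yorine and irdide (Rx 4), but yorine never forms.
yorine would need wexate, galane, and hexane (Rx 9), but wexate never forms.
No rule produces uleine, and it is not given.
bryate would need falate and wexate (Rx 10), but wexate never forms.
seline would need wexate (Rx 8), but wexate never forms.
None of the 5 are reached.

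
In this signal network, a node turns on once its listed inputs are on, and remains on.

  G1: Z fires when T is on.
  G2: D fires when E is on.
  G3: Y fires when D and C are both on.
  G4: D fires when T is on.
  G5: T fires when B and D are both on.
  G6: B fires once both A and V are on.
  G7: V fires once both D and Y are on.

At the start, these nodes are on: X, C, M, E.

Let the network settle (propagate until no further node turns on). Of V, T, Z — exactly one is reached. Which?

V

G2: E on → D on.
D and C are on, so Y fires (G3).
G7: D and Y on → V on.
Z would need T (G1), but T never turns on. T would need B and D (G5), but B never turns on.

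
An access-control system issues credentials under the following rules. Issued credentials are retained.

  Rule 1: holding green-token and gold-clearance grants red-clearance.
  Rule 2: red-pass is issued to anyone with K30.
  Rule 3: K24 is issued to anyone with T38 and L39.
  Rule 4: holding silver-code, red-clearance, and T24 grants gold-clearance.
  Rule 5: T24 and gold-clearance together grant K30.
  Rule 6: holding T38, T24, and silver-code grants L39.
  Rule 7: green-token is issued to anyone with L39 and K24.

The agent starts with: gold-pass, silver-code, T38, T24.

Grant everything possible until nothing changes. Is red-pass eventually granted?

red-pass would need K30 (Rule 2), but K30 is never granted.

No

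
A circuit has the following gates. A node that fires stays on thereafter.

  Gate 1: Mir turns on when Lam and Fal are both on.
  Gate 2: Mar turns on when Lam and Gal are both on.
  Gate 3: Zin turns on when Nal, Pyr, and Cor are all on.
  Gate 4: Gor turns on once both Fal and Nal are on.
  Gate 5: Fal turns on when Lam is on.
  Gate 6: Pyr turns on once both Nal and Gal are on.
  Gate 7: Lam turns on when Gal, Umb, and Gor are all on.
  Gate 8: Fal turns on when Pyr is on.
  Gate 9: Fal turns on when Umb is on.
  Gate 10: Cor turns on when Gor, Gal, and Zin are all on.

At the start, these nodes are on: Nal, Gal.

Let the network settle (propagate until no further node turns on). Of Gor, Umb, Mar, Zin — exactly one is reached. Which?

Gate 6: Nal and Gal on → Pyr on.
Pyr is on, so Fal turns on (Gate 8).
Gate 4: Fal and Nal on → Gor on.
No rule produces Umb, and it is not given. Mar would need Lam and Gal (Gate 2), but Lam never turns on. Zin would need Nal, Pyr, and Cor (Gate 3), but Cor never turns on.

Gor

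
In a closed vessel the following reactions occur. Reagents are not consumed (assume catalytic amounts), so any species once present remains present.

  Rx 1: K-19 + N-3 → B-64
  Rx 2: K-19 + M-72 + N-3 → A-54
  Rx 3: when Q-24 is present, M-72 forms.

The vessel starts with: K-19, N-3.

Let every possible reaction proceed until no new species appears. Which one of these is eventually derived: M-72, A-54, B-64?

B-64

K-19 and N-3 present → B-64 forms (Rx 1).
M-72 would need Q-24 (Rx 3), but Q-24 never forms. A-54 would need K-19, M-72, and N-3 (Rx 2), but M-72 never forms.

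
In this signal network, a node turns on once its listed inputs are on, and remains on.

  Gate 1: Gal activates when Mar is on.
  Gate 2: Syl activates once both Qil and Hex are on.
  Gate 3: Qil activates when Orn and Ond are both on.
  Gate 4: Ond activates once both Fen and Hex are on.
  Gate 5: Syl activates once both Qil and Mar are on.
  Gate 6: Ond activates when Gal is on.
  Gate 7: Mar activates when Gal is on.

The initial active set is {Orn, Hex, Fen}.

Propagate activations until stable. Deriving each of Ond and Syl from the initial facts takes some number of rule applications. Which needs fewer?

Ond: Fen and Hex are on, so Ond activates (Gate 4). [1 rule application]
Syl: Gate 4: Fen and Hex on → Ond on. Orn and Ond are on, so Qil activates (Gate 3). Qil and Hex are on, so Syl activates (Gate 2). [3 rule applications]
Ond needs fewer.

Ond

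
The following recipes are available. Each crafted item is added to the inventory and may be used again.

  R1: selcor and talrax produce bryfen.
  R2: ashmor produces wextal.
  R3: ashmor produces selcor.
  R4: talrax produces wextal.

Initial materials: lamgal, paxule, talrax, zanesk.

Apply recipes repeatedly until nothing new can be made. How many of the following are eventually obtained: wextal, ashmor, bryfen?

1

talrax → wextal (R4).
wextal: reached.
No rule produces ashmor, and it is not given.
bryfen would need selcor and talrax (R1), but selcor is never obtained.
Reached: wextal — 1 of the 3.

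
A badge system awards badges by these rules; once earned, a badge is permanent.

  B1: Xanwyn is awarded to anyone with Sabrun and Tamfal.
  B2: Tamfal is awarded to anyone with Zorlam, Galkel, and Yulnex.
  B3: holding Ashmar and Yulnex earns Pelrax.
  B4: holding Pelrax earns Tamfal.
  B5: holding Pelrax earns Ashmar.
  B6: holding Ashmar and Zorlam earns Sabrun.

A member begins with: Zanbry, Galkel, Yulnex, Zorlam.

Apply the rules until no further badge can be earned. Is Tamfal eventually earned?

With Zorlam, Galkel, and Yulnex, Tamfal is earned (B2).

Yes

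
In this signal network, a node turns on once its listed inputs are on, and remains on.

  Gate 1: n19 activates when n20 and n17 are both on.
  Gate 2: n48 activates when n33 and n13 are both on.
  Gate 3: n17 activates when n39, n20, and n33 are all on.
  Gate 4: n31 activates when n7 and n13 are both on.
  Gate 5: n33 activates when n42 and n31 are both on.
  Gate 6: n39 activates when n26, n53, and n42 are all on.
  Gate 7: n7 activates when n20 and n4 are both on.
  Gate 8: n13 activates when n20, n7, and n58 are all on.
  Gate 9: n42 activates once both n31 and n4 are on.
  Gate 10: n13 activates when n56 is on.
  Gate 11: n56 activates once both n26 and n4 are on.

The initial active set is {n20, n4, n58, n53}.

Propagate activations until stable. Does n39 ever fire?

n39 would need n26, n53, and n42 (Gate 6), but n26 never turns on.

No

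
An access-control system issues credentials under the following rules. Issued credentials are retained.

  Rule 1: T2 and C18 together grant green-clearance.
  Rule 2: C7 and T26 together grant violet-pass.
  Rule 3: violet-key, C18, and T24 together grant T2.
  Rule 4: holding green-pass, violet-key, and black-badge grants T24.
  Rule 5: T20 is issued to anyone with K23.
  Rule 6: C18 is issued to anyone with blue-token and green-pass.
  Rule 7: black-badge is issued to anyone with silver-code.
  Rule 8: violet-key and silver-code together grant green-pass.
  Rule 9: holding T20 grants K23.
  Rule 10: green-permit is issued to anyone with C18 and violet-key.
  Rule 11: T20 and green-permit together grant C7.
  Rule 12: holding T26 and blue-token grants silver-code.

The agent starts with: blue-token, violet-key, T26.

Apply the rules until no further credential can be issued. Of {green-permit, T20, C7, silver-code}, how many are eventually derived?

Holding T26 and blue-token grants silver-code (Rule 12).
Holding violet-key and silver-code grants green-pass (Rule 8).
Holding blue-token and green-pass grants C18 (Rule 6).
Holding C18 and violet-key grants green-permit (Rule 10).
green-permit: reached.
T20 would need K23 (Rule 5), but K23 is never granted.
C7 would need T20 and green-permit (Rule 11), but T20 is never granted.
silver-code: reached.
Reached: green-permit and silver-code — 2 of the 4.

2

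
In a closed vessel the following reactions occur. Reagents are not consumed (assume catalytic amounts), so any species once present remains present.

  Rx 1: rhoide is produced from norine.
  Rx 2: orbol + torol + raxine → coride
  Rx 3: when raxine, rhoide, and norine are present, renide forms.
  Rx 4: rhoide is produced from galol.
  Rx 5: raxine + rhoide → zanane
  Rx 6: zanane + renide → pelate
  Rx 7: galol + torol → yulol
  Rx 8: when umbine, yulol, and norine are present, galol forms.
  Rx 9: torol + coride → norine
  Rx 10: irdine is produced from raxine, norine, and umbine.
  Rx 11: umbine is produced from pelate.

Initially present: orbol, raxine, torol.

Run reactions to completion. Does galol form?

No

galol would need umbine, yulol, and norine (Rx 8), but yulol never forms.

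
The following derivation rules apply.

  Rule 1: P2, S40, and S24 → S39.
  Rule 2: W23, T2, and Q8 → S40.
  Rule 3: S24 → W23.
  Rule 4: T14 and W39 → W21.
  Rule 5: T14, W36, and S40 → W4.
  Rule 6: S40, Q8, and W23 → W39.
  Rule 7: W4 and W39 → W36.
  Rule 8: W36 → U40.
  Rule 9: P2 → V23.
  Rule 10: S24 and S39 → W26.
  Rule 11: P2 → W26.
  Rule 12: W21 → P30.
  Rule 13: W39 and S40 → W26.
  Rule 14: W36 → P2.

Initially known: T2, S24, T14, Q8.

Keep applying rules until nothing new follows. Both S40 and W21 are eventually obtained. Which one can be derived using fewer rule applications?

S40

S40: S24 holds, so W23 follows (Rule 3). W23, T2, and Q8 hold, so S40 follows (Rule 2). [2 rule applications]
W21: S24 holds, so W23 follows (Rule 3). W23, T2, and Q8 hold, so S40 follows (Rule 2). S40, Q8, and W23 hold, so W39 follows (Rule 6). T14 and W39 hold, so W21 follows (Rule 4). [4 rule applications]
S40 needs fewer.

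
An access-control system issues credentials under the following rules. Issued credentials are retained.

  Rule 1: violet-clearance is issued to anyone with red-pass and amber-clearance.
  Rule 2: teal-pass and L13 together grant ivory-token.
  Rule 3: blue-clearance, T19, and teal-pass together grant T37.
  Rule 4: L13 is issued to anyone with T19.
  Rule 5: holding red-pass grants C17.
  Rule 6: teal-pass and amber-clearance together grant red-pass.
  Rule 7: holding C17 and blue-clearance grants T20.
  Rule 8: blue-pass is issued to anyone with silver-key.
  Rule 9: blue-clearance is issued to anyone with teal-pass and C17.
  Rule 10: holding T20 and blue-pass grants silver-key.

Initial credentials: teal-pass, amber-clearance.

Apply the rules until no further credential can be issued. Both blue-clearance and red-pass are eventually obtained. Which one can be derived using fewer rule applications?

red-pass: Holding teal-pass and amber-clearance grants red-pass (Rule 6). [1 rule application]
blue-clearance: Holding teal-pass and amber-clearance grants red-pass (Rule 6). Holding red-pass grants C17 (Rule 5). Holding teal-pass and C17 grants blue-clearance (Rule 9). [3 rule applications]
red-pass needs fewer.

red-pass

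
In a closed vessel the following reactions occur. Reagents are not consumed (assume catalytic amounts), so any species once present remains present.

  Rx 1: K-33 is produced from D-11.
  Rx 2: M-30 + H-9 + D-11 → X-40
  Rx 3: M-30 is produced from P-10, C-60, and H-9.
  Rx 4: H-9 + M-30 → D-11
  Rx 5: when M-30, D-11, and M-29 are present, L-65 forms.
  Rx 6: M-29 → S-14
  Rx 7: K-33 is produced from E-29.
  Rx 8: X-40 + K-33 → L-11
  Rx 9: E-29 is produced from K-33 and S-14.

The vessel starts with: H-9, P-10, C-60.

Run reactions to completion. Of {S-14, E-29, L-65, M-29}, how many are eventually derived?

0

S-14 would need M-29 (Rx 6), but M-29 never forms.
E-29 would need K-33 and S-14 (Rx 9), but S-14 never forms.
L-65 would need M-30, D-11, and M-29 (Rx 5), but M-29 never forms.
No rule produces M-29, and it is not given.
None of the 4 are reached.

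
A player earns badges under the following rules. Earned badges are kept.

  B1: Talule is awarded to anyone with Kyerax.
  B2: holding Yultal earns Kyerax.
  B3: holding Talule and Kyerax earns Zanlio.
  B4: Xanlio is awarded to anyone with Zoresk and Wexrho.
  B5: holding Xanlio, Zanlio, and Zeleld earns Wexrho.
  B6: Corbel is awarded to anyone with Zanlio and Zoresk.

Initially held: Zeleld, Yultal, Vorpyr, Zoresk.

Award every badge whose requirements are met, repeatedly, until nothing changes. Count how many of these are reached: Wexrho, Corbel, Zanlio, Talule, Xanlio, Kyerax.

With Yultal, Kyerax is earned (B2).
With Kyerax, Talule is earned (B1).
With Talule and Kyerax, Zanlio is earned (B3).
With Zanlio and Zoresk, Corbel is earned (B6).
Wexrho would need Xanlio, Zanlio, and Zeleld (B5), but Xanlio is never earned.
Corbel: reached.
Zanlio: reached.
Talule: reached.
Xanlio would need Zoresk and Wexrho (B4), but Wexrho is never earned.
Kyerax: reached.
Reached: Corbel, Zanlio, Talule, and Kyerax — 4 of the 6.

4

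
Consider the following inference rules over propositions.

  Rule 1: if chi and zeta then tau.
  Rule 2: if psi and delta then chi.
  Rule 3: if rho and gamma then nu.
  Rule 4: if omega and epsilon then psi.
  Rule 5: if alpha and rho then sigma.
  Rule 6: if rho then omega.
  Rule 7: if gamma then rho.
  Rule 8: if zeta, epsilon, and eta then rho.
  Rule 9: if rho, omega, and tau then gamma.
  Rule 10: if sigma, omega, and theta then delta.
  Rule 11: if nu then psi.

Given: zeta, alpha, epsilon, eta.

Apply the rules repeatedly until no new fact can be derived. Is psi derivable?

Yes

From zeta, epsilon, and eta, Rule 8 gives rho.
From rho, Rule 6 gives omega.
omega and epsilon hold, so psi follows (Rule 4).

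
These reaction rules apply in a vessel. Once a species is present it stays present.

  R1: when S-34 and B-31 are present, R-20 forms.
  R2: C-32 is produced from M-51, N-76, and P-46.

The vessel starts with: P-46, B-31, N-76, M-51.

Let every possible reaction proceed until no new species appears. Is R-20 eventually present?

No

R-20 would need S-34 and B-31 (R1), but S-34 never forms.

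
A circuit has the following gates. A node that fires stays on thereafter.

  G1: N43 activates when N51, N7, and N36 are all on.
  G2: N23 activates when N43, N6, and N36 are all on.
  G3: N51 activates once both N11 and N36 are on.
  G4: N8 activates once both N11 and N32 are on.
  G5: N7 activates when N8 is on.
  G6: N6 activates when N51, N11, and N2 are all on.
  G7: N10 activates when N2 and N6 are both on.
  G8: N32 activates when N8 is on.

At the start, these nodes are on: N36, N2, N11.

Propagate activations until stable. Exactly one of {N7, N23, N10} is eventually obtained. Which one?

N11 and N36 are on, so N51 activates (G3).
G6: N51, N11, and N2 on → N6 on.
G7: N2 and N6 on → N10 on.
N7 would need N8 (G5), but N8 never turns on. N23 would need N43, N6, and N36 (G2), but N43 never turns on.

N10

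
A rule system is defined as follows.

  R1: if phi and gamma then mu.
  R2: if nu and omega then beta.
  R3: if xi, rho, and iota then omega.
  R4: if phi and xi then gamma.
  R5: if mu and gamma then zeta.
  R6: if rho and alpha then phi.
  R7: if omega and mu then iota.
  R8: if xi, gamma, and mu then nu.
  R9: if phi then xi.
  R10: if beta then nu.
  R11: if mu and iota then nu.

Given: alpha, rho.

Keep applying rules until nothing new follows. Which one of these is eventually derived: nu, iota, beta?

nu

rho and alpha hold, so phi follows (R6).
phi holds, so xi follows (R9).
From phi and xi, R4 gives gamma.
phi and gamma hold, so mu follows (R1).
xi, gamma, and mu hold, so nu follows (R8).
iota would need omega and mu (R7), but omega is never established. beta would need nu and omega (R2), but omega is never established.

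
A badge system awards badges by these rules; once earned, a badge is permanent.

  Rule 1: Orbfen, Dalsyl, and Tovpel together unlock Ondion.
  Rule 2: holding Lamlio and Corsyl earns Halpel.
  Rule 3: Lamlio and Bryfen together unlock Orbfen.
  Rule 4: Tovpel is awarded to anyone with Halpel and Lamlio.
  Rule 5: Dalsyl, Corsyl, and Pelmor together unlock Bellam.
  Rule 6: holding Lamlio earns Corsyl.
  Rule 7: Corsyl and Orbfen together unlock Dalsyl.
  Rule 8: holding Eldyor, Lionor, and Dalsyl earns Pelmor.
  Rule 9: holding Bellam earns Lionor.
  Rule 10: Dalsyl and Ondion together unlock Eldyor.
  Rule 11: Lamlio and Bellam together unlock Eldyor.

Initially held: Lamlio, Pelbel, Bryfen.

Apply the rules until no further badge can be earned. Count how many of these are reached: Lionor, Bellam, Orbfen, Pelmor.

With Lamlio and Bryfen, Orbfen is earned (Rule 3).
Lionor would need Bellam (Rule 9), but Bellam is never earned.
Bellam would need Dalsyl, Corsyl, and Pelmor (Rule 5), but Pelmor is never earned.
Orbfen: reached.
Pelmor would need Eldyor, Lionor, and Dalsyl (Rule 8), but Lionor is never earned.
Reached: Orbfen — 1 of the 4.

1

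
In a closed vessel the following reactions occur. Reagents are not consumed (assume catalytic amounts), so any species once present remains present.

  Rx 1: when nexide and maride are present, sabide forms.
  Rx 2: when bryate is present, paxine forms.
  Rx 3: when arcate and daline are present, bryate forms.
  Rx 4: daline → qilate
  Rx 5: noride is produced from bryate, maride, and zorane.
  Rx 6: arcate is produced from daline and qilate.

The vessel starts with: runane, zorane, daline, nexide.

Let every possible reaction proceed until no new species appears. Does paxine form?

daline present → qilate forms (Rx 4).
daline and qilate present → arcate forms (Rx 6).
arcate and daline present → bryate forms (Rx 3).
bryate present → paxine forms (Rx 2).

Yes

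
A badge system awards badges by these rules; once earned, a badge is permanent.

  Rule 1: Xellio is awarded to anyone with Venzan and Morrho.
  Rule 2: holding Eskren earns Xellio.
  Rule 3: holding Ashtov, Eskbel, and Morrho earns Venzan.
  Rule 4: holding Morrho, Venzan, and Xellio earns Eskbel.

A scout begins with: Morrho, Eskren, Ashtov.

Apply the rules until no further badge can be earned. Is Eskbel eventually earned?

Eskbel would need Morrho, Venzan, and Xellio (Rule 4), but Venzan is never earned.

No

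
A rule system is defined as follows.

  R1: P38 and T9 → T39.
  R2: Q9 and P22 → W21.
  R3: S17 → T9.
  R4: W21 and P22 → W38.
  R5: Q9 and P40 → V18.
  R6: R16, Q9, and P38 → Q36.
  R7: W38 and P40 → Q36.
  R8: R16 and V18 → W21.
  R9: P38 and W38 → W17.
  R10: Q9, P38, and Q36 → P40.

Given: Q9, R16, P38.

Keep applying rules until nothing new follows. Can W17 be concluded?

No

W17 would need P38 and W38 (R9), but W38 is never established.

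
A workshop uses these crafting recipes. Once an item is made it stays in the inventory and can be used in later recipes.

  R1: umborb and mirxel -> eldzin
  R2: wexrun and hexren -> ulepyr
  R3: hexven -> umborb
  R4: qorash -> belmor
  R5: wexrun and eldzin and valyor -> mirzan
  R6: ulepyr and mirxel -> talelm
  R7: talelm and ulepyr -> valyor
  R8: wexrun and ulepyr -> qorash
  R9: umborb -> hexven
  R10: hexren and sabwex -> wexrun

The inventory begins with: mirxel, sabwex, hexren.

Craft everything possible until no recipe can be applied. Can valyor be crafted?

Yes

Using R10, hexren and sabwex make wexrun.
Using R2, wexrun and hexren make ulepyr.
ulepyr and mirxel -> talelm (R6).
Using R7, talelm and ulepyr make valyor.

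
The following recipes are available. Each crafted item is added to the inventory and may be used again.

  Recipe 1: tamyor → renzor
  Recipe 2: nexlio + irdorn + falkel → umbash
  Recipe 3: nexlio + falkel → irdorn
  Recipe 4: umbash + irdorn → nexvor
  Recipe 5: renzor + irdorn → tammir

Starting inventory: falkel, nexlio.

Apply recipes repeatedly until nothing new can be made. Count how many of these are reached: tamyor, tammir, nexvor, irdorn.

Using Recipe 3, nexlio and falkel make irdorn.
Using Recipe 2, nexlio, irdorn, and falkel make umbash.
umbash + irdorn → nexvor (Recipe 4).
No rule produces tamyor, and it is not given.
tammir would need renzor and irdorn (Recipe 5), but renzor is never obtained.
nexvor: reached.
irdorn: reached.
Reached: nexvor and irdorn — 2 of the 4.

2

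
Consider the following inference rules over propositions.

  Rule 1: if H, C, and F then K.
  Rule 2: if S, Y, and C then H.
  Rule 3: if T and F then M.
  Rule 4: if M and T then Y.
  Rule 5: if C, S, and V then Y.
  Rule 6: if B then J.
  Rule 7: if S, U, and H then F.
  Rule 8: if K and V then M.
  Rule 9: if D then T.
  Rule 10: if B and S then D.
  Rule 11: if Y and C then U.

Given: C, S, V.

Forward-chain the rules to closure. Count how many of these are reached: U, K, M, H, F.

C, S, and V hold, so Y follows (Rule 5).
Y and C hold, so U follows (Rule 11).
S, Y, and C hold, so H follows (Rule 2).
S, U, and H hold, so F follows (Rule 7).
From H, C, and F, Rule 1 gives K.
From K and V, Rule 8 gives M.
U: reached.
K: reached.
M: reached.
H: reached.
F: reached.
All 5 are reached.

5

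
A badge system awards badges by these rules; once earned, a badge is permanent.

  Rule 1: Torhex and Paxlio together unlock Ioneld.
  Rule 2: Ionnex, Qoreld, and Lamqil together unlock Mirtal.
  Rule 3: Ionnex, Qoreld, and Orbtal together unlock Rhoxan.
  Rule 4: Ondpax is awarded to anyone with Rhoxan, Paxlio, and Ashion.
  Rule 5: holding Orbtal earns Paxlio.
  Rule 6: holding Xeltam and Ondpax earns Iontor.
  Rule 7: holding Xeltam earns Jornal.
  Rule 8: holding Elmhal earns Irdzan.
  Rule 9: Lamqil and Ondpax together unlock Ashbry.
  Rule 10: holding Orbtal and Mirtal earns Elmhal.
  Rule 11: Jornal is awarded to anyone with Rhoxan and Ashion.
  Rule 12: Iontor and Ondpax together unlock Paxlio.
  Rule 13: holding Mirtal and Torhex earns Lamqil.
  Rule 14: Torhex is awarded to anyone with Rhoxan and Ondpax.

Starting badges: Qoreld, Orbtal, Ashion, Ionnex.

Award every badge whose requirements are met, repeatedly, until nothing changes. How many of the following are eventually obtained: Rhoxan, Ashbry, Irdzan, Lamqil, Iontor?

With Ionnex, Qoreld, and Orbtal, Rhoxan is earned (Rule 3).
Rhoxan: reached.
Ashbry would need Lamqil and Ondpax (Rule 9), but Lamqil is never earned.
Irdzan would need Elmhal (Rule 8), but Elmhal is never earned.
Lamqil would need Mirtal and Torhex (Rule 13), but Mirtal is never earned.
Iontor would need Xeltam and Ondpax (Rule 6), but Xeltam is never earned.
Reached: Rhoxan — 1 of the 5.

1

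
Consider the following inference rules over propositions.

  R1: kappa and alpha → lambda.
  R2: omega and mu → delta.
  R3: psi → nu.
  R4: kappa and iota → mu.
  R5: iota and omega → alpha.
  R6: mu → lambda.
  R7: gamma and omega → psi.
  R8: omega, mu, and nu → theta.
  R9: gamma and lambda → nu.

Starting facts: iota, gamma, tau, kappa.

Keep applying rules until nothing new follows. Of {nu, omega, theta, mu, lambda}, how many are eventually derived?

kappa and iota hold, so mu follows (R4).
From mu, R6 gives lambda.
gamma and lambda hold, so nu follows (R9).
nu: reached.
No rule produces omega, and it is not given.
theta would need omega, mu, and nu (R8), but omega is never established.
mu: reached.
lambda: reached.
Reached: nu, mu, and lambda — 3 of the 5.

3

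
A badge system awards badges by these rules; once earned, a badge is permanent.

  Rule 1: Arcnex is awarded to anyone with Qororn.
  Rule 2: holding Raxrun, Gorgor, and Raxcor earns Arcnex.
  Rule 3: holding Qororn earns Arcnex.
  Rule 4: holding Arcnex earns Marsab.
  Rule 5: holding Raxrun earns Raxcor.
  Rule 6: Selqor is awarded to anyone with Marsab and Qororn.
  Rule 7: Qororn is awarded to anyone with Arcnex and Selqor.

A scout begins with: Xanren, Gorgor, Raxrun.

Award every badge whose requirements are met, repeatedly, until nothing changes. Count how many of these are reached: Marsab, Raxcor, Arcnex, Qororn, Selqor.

With Raxrun, Raxcor is earned (Rule 5).
With Raxrun, Gorgor, and Raxcor, Arcnex is earned (Rule 2).
With Arcnex, Marsab is earned (Rule 4).
Marsab: reached.
Raxcor: reached.
Arcnex: reached.
Qororn would need Arcnex and Selqor (Rule 7), but Selqor is never earned.
Selqor would need Marsab and Qororn (Rule 6), but Qororn is never earned.
Reached: Marsab, Raxcor, and Arcnex — 3 of the 5.

3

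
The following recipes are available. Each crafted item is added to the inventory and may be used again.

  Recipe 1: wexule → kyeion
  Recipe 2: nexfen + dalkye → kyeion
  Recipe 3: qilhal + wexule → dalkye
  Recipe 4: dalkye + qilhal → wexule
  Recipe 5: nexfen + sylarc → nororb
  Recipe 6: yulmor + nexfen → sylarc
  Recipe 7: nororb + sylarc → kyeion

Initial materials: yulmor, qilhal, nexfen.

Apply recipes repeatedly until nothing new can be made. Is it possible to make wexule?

No

wexule would need dalkye and qilhal (Recipe 4), but dalkye is never obtained.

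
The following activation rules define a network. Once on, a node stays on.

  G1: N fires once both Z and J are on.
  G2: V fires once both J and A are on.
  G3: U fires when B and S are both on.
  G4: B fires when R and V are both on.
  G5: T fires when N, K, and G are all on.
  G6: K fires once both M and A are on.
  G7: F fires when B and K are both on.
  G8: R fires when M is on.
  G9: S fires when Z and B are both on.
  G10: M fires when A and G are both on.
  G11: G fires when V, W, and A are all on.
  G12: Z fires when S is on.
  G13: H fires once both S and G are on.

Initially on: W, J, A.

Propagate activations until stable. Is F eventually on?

G2: J and A on → V on.
V, W, and A are on, so G fires (G11).
G10: A and G on → M on.
G8: M on → R on.
M and A are on, so K fires (G6).
G4: R and V on → B on.
B and K are on, so F fires (G7).

Yes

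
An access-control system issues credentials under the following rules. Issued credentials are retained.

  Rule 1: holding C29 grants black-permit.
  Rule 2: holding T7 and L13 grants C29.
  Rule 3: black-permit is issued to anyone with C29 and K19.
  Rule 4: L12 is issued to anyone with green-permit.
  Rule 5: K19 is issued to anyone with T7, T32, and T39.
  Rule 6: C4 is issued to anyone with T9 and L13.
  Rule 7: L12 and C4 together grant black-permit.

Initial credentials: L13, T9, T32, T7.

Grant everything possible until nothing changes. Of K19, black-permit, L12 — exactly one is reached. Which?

Holding T7 and L13 grants C29 (Rule 2).
Holding C29 grants black-permit (Rule 1).
K19 would need T7, T32, and T39 (Rule 5), but T39 is never granted. L12 would need green-permit (Rule 4), but green-permit is never granted.

black-permit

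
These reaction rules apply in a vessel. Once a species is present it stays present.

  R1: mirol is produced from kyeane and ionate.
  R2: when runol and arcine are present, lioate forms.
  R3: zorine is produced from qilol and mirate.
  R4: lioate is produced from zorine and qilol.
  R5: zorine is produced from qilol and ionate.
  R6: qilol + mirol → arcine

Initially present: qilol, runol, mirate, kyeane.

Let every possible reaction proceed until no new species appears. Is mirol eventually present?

No

mirol would need kyeane and ionate (R1), but ionate never forms.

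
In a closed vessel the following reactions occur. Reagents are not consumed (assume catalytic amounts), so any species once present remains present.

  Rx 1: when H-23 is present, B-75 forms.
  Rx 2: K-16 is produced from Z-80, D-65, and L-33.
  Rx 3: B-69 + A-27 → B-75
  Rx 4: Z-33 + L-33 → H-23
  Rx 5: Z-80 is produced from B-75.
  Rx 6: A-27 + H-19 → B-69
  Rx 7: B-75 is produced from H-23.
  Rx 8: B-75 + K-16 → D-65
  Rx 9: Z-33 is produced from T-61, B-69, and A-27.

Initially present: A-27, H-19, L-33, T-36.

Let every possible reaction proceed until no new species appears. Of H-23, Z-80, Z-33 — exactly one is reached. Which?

A-27 and H-19 present → B-69 forms (Rx 6).
B-69 and A-27 present → B-75 forms (Rx 3).
B-75 present → Z-80 forms (Rx 5).
H-23 would need Z-33 and L-33 (Rx 4), but Z-33 never forms. Z-33 would need T-61, B-69, and A-27 (Rx 9), but T-61 never forms.

Z-80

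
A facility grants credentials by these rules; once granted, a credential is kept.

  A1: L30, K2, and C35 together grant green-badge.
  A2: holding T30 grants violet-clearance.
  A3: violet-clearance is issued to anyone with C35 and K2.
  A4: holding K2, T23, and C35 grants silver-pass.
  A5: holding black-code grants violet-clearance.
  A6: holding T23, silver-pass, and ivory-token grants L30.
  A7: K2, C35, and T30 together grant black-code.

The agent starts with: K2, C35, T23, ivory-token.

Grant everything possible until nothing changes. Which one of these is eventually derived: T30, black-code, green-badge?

Holding K2, T23, and C35 grants silver-pass (A4).
Holding T23, silver-pass, and ivory-token grants L30 (A6).
Holding L30, K2, and C35 grants green-badge (A1).
black-code would need K2, C35, and T30 (A7), but T30 is never granted. No rule produces T30, and it is not given.

green-badge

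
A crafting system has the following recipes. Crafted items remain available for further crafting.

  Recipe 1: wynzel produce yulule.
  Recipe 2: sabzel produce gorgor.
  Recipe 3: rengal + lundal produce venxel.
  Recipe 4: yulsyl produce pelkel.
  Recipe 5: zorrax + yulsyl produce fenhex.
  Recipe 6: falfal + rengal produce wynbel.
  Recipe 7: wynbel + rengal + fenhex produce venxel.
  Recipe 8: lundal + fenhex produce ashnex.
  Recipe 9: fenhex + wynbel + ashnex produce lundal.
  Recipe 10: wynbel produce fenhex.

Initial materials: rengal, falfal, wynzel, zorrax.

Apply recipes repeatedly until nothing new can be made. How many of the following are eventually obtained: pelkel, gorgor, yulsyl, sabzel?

0

pelkel would need yulsyl (Recipe 4), but yulsyl is never obtained.
gorgor would need sabzel (Recipe 2), but sabzel is never obtained.
No rule produces yulsyl, and it is not given.
No rule produces sabzel, and it is not given.
None of the 4 are reached.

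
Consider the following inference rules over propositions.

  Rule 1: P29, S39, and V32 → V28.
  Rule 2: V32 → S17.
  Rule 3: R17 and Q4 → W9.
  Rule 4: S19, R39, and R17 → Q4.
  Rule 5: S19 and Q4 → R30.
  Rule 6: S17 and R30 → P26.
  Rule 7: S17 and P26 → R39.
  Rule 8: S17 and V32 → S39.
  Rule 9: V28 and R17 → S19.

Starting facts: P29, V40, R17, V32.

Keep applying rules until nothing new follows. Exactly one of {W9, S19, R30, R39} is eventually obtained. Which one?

S19

V32 holds, so S17 follows (Rule 2).
From S17 and V32, Rule 8 gives S39.
From P29, S39, and V32, Rule 1 gives V28.
From V28 and R17, Rule 9 gives S19.
W9 would need R17 and Q4 (Rule 3), but Q4 is never established. R39 would need S17 and P26 (Rule 7), but P26 is never established. R30 would need S19 and Q4 (Rule 5), but Q4 is never established.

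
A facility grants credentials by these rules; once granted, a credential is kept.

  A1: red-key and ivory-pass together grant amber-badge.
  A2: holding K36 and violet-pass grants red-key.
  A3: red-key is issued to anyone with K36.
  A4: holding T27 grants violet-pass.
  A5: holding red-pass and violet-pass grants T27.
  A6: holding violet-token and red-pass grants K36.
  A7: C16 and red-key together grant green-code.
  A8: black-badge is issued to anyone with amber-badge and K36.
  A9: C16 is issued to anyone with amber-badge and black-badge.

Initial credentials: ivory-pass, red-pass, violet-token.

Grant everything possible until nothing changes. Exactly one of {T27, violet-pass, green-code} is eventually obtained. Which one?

green-code

Holding violet-token and red-pass grants K36 (A6).
Holding K36 grants red-key (A3).
Holding red-key and ivory-pass grants amber-badge (A1).
Holding amber-badge and K36 grants black-badge (A8).
Holding amber-badge and black-badge grants C16 (A9).
Holding C16 and red-key grants green-code (A7).
T27 would need red-pass and violet-pass (A5), but violet-pass is never granted. violet-pass would need T27 (A4), but T27 is never granted.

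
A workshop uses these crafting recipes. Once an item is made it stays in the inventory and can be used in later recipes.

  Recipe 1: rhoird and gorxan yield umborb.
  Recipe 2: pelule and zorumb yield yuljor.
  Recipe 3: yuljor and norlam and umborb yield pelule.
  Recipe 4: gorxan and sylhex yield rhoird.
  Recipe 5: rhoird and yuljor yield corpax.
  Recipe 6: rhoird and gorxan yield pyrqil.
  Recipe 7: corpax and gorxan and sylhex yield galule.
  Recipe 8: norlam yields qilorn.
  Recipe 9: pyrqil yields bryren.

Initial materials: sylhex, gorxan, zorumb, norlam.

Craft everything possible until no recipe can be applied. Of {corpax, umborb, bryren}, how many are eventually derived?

Using Recipe 4, gorxan and sylhex make rhoird.
rhoird and gorxan → umborb (Recipe 1).
rhoird and gorxan → pyrqil (Recipe 6).
Using Recipe 9, pyrqil makes bryren.
corpax would need rhoird and yuljor (Recipe 5), but yuljor is never obtained.
umborb: reached.
bryren: reached.
Reached: umborb and bryren — 2 of the 3.

2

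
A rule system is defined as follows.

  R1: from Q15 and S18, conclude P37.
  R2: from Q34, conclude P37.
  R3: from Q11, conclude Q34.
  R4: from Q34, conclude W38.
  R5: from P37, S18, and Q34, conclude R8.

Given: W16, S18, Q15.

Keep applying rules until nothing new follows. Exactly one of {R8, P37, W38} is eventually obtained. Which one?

Q15 and S18 hold, so P37 follows (R1).
R8 would need P37, S18, and Q34 (R5), but Q34 is never established. W38 would need Q34 (R4), but Q34 is never established.

P37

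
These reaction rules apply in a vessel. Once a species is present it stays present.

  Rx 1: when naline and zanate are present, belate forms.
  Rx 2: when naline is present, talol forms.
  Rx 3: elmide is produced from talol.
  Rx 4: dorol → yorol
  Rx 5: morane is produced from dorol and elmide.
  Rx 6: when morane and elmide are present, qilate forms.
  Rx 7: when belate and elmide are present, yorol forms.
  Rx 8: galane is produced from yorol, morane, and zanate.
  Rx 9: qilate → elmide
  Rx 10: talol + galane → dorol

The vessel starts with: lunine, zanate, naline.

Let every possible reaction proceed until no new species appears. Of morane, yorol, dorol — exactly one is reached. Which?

naline and zanate present → belate forms (Rx 1).
naline present → talol forms (Rx 2).
talol present → elmide forms (Rx 3).
belate and elmide present → yorol forms (Rx 7).
dorol would need talol and galane (Rx 10), but galane never forms. morane would need dorol and elmide (Rx 5), but dorol never forms.

yorol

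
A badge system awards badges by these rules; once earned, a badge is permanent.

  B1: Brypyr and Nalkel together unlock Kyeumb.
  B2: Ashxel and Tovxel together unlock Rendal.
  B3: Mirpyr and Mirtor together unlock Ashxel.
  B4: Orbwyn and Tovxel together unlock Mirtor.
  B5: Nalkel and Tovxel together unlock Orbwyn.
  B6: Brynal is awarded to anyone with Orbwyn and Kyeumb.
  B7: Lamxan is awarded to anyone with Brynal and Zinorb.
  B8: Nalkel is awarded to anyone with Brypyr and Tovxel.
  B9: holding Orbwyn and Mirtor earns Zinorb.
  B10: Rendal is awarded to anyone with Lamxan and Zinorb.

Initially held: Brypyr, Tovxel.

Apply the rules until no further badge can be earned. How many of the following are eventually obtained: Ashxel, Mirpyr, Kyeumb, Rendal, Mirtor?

With Brypyr and Tovxel, Nalkel is earned (B8).
With Brypyr and Nalkel, Kyeumb is earned (B1).
With Nalkel and Tovxel, Orbwyn is earned (B5).
With Orbwyn and Kyeumb, Brynal is earned (B6).
With Orbwyn and Tovxel, Mirtor is earned (B4).
With Orbwyn and Mirtor, Zinorb is earned (B9).
With Brynal and Zinorb, Lamxan is earned (B7).
With Lamxan and Zinorb, Rendal is earned (B10).
Ashxel would need Mirpyr and Mirtor (B3), but Mirpyr is never earned.
No rule produces Mirpyr, and it is not given.
Kyeumb: reached.
Rendal: reached.
Mirtor: reached.
Reached: Kyeumb, Rendal, and Mirtor — 3 of the 5.

3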